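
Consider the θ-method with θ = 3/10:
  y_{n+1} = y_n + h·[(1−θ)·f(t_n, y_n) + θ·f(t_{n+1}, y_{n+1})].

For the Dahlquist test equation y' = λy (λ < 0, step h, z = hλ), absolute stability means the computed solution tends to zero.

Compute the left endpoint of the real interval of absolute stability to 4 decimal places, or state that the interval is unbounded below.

Set f=λy, z=hλ:
  y_{n+1} = y_n + z·[7/10·y_n + 3/10·y_{n+1}] ⇒ (1 − 3/10z)y_{n+1} = (1 + 7/10z)y_n
  R(z) = (1 + 7/10z)/(1 − 3/10z).

Need |R(x)|<1, x<0.
x=-1.48: |R|=0.0249
R=−1: 1+7/10x = −1+3/10x ⇒ -2/5x=2 ⇒ x=2/(-2/5)=-5.0000
Confirm numerically:
  x=-4.370: |R|=0.89096 <1
  x=-4.287: |R|=0.87525 <1
  x=-2.920: |R|=0.55650 <1
  x=-5.152: |R|=1.02388 >1
  x=-5.138: |R|=1.02172 >1
Interval (-5.0000, 0).

left endpoint -5.0000.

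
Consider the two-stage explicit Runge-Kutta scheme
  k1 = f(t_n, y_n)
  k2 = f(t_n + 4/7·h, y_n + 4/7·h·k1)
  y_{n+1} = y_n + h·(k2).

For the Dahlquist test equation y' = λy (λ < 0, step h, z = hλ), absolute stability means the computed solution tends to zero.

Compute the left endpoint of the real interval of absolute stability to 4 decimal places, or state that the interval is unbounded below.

With y'=λy (z=hλ):
  k1=λy_n ⇒ h·k1=z·y_n;  k2=λ(1+4/7z)y_n ⇒ h·k2=z(1+4/7z)y_n
  y_{n+1}/y_n = 1 + z(1+4/7z) = 1 + z + 4/7z²
  ⇒ R(z) = 1 + z + 4/7z².

Solve |R(x)|<1 on ℝ⁻.
x=-0.57: |R|=0.6157
R=1: x+4/7x²=0 ⇒ x=−7/4=-1.7500; min R=1−1/(4·4/7)=0.5625>−1
Confirm numerically:
  x=-1.521: |R|=0.80097 <1
  x=-1.225: |R|=0.63250 <1
  x=-0.894: |R|=0.56271 <1
  x=-1.982: |R|=1.26276 >1
  x=-1.878: |R|=1.13736 >1
  x=-1.815: |R|=1.06741 >1
Interval (-1.7500, 0).

left endpoint -1.7500.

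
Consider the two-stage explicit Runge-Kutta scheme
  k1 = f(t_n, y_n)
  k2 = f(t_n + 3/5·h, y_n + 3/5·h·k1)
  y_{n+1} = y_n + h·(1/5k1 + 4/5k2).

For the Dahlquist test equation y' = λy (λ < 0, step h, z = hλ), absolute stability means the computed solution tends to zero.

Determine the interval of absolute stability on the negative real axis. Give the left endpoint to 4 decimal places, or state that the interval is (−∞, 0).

Test eqn y'=λy, z=hλ:
  k1=λy_n ⇒ h·k1=z·y_n;  k2=λ(1+3/5z)y_n ⇒ h·k2=z(1+3/5z)y_n
  y_{n+1}/y_n = 1 + 1/5z + 4/5z(1+3/5z) = 1 + z + 12/25z²
  Hence R(z) = 1 + z + 12/25z².

Find x<0 with |R(x)|<1.
x=-1.14: |R|=0.4838
R=1: x+12/25x²=0 ⇒ x=−25/12=-2.0833; min R=1−1/(4·12/25)=0.4792>−1
Confirm numerically:
  x=-1.751: |R|=0.72068 <1
  x=-1.671: |R|=0.66928 <1
  x=-1.448: |R|=0.55842 <1
  x=-1.062: |R|=0.47937 <1
  x=-2.524: |R|=1.53388 >1
  x=-2.423: |R|=1.39505 >1
  x=-2.329: |R|=1.27464 >1
So |R|<1 on (-2.0833, 0).

(-2.0833, 0).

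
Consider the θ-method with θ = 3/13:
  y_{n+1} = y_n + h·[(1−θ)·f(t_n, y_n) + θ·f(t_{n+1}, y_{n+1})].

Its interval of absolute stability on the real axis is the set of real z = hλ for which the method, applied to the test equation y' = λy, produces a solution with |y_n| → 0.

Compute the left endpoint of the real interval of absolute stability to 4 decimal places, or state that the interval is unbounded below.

left endpoint -3.7143.

With y'=λy (z=hλ):
  y_{n+1} = y_n + z·[10/13·y_n + 3/13·y_{n+1}] ⇒ (1 − 3/13z)y_{n+1} = (1 + 10/13z)y_n
  Hence R(z) = (1 + 10/13z)/(1 − 3/13z).

Boundary: |R(x)|=1, x<0.
x=-1.66: |R|=0.2002
R=−1: 1+10/13x = −1+3/13x ⇒ -7/13x=2 ⇒ x=2/(-7/13)=-3.7143
Confirm numerically:
  x=-3.316: |R|=0.87851 <1
  x=-2.140: |R|=0.43254 <1
  x=-1.635: |R|=0.18710 <1
  x=-1.500: |R|=0.11429 <1
  x=-4.052: |R|=1.09397 >1
  x=-3.850: |R|=1.03870 >1
Interval (-3.7143, 0).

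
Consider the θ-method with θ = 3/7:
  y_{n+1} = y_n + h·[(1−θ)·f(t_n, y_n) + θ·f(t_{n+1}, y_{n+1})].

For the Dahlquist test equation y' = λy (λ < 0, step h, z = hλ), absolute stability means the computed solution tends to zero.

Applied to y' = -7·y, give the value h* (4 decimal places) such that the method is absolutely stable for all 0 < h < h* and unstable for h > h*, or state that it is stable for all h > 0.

(-14.0000,0); λ=-7 ⇒ h* = (14)/7 = 2.0000.

With y'=λy (z=hλ):
  y_{n+1} = y_n + z·[4/7·y_n + 3/7·y_{n+1}] ⇒ (1 − 3/7z)y_{n+1} = (1 + 4/7z)y_n
  ⇒ R(z) = (1 + 4/7z)/(1 − 3/7z).

Solve |R(x)|<1 on ℝ⁻.
x=-1.57: |R|=0.0615
R=−1: 1+4/7x = −1+3/7x ⇒ -1/7x=2 ⇒ x=2/(-1/7)=-14.0000
Confirm numerically:
  x=-11.014: |R|=0.92543 <1
  x=-7.030: |R|=0.75187 <1
  x=-6.283: |R|=0.70146 <1
  x=-14.395: |R|=1.00787 >1
  x=-14.303: |R|=1.00607 >1
  x=-14.101: |R|=1.00205 >1
So |R|<1 on (-14.0000, 0).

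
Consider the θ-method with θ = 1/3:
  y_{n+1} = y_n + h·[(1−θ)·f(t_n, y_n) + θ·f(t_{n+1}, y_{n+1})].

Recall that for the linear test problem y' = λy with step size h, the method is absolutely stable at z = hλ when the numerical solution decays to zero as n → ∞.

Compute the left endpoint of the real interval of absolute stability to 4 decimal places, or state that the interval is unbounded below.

Set f=λy, z=hλ:
  y_{n+1} = y_n + z·[2/3·y_n + 1/3·y_{n+1}] ⇒ (1 − 1/3z)y_{n+1} = (1 + 2/3z)y_n
  R(z) = (1 + 2/3z)/(1 − 1/3z).

Find x<0 with |R(x)|<1.
x=-1.33: |R|=0.0785
R=−1: 1+2/3x = −1+1/3x ⇒ -1/3x=2 ⇒ x=2/(-1/3)=-6.0000
Confirm numerically:
  x=-5.429: |R|=0.93226 <1
  x=-4.884: |R|=0.85845 <1
  x=-3.507: |R|=0.61687 <1
  x=-6.385: |R|=1.04102 >1
  x=-6.247: |R|=1.02671 >1
  x=-6.150: |R|=1.01639 >1
Interval (-6.0000, 0).

left endpoint -6.0000.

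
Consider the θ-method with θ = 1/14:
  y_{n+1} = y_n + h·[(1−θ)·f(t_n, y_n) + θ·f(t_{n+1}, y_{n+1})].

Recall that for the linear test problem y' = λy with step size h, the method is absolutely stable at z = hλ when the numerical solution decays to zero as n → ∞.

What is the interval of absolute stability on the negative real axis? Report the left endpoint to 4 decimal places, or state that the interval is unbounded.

Set f=λy, z=hλ:
  y_{n+1} = y_n + z·[13/14·y_n + 1/14·y_{n+1}] ⇒ (1 − 1/14z)y_{n+1} = (1 + 13/14z)y_n
  ⇒ R(z) = (1 + 13/14z)/(1 − 1/14z).

Need |R(x)|<1, x<0.
x=-1.36: |R|=0.2396
R=−1: 1+13/14x = −1+1/14x ⇒ -6/7x=2 ⇒ x=2/(-6/7)=-2.3333
Confirm numerically:
  x=-2.215: |R|=0.91243 <1
  x=-1.333: |R|=0.21711 <1
  x=-1.188: |R|=0.09508 <1
  x=-1.129: |R|=0.04475 <1
  x=-2.854: |R|=1.37071 >1
  x=-2.716: |R|=1.27471 >1
  x=-2.670: |R|=1.24235 >1
So |R|<1 on (-2.3333, 0).

(-2.3333, 0).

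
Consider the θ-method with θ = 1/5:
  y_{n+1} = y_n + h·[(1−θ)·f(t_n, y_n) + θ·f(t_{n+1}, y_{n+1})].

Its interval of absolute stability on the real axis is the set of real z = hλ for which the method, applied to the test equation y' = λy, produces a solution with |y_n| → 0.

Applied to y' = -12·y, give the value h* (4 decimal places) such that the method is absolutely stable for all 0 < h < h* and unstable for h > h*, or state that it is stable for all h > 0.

(-3.3333,0); λ=-12 ⇒ h* = (10/3)/12 = 0.2778.

With y'=λy (z=hλ):
  y_{n+1} = y_n + z·[4/5·y_n + 1/5·y_{n+1}] ⇒ (1 − 1/5z)y_{n+1} = (1 + 4/5z)y_n
  R(z) = (1 + 4/5z)/(1 − 1/5z).

Boundary: |R(x)|=1, x<0.
x=-1.49: |R|=0.1479
R=−1: 1+4/5x = −1+1/5x ⇒ -3/5x=2 ⇒ x=2/(-3/5)=-3.3333
Confirm numerically:
  x=-3.002: |R|=0.87578 <1
  x=-2.692: |R|=0.74987 <1
  x=-1.590: |R|=0.20637 <1
  x=-3.748: |R|=1.14220 >1
  x=-3.590: |R|=1.08964 >1
  x=-3.442: |R|=1.03862 >1
Interval (-3.3333, 0).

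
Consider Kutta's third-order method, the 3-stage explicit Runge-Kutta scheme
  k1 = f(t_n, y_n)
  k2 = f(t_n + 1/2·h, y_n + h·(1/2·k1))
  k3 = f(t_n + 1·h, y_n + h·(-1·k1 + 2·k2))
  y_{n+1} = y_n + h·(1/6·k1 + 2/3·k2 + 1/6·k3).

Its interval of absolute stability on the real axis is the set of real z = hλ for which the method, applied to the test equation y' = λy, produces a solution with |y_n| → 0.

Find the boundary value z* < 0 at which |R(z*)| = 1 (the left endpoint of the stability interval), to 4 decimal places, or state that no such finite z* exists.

left endpoint -2.5127.

Set f=λy, z=hλ:
  order 3, 3-stage ⇒ R(z)=1+z+z^2/2+z^3/6
  (e.g. R(-1.39)=0.12845, |R|=0.12845)

Boundary: |R(x)|=1, x<0.
x=-1.39: |R|=0.1284
|R(-2.6)|=1.1493 |R(-1.84)|=0.1855 |R(-1.49)|=0.0687
Bisect:
  x_lo=-3.1686 |R|=2.4507  x_hi=-0.2427 |R|=0.7844
  mid=-1.70565 |R|=0.07805 →hi
  mid=-2.43713 |R|=0.87992 →hi
  mid=-2.80287 |R|=1.54475 →lo
  mid=-2.62000 |R|=1.18525 →lo
  mid=-2.52856 |R|=1.02619 →lo
  mid=-2.48284 |R|=0.95151 →hi
  mid=-2.50570 |R|=0.98846 →hi
  ...
  [-2.51285,-2.51267] ⇒ x*=-2.5127
Interval (-2.5127, 0).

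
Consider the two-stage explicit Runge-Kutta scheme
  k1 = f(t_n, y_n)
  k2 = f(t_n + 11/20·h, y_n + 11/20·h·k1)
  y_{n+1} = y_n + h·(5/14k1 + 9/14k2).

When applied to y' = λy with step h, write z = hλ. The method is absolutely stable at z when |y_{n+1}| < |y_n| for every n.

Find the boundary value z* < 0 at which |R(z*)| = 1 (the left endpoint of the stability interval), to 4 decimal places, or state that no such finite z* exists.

z* = -2.8283.

Set f=λy, z=hλ:
  k1=λy_n ⇒ h·k1=z·y_n;  k2=λ(1+11/20z)y_n ⇒ h·k2=z(1+11/20z)y_n
  y_{n+1}/y_n = 1 + 5/14z + 9/14z(1+11/20z) = 1 + z + 99/280z²
  so R(z) = 1 + z + 99/280z².

Find x<0 with |R(x)|<1.
x=-0.68: |R|=0.4835
R=1: x+99/280x²=0 ⇒ x=−280/99=-2.8283; min R=1−1/(4·99/280)=0.2929>−1
Confirm numerically:
  x=-2.040: |R|=0.43142 <1
  x=-1.972: |R|=0.40296 <1
  x=-1.738: |R|=0.33001 <1
  x=-3.168: |R|=1.38052 >1
  x=-3.136: |R|=1.34120 >1
  x=-3.118: |R|=1.31939 >1
So |R|<1 on (-2.8283, 0).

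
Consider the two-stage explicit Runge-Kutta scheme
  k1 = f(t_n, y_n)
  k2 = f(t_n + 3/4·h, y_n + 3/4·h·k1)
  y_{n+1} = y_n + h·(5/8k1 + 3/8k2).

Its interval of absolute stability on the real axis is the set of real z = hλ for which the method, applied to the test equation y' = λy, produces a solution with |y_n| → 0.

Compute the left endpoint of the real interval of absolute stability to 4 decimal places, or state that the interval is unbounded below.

With y'=λy (z=hλ):
  k1=λy_n ⇒ h·k1=z·y_n;  k2=λ(1+3/4z)y_n ⇒ h·k2=z(1+3/4z)y_n
  y_{n+1}/y_n = 1 + 5/8z + 3/8z(1+3/4z) = 1 + z + 9/32z²
  so R(z) = 1 + z + 9/32z².

Need |R(x)|<1, x<0.
x=-0.61: |R|=0.4947
R=1: x+9/32x²=0 ⇒ x=−32/9=-3.5556; min R=1−1/(4·9/32)=0.1111>−1
Confirm numerically:
  x=-3.519: |R|=0.96382 <1
  x=-3.018: |R|=0.54372 <1
  x=-2.227: |R|=0.16787 <1
  x=-4.092: |R|=1.61738 >1
  x=-3.732: |R|=1.18520 >1
Stable set (-3.5556, 0).

left endpoint -3.5556.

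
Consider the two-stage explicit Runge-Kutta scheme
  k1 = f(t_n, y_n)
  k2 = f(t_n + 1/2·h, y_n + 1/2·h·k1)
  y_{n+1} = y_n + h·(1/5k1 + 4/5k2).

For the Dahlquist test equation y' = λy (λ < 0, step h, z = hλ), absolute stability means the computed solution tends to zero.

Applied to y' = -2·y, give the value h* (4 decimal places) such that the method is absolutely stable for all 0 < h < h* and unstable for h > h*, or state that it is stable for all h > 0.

With y'=λy (z=hλ):
  k1=λy_n ⇒ h·k1=z·y_n;  k2=λ(1+1/2z)y_n ⇒ h·k2=z(1+1/2z)y_n
  y_{n+1}/y_n = 1 + 1/5z + 4/5z(1+1/2z) = 1 + z + 2/5z²
  Hence R(z) = 1 + z + 2/5z².

Need |R(x)|<1, x<0.
x=-0.94: |R|=0.4134
R=1: x+2/5x²=0 ⇒ x=−5/2=-2.5000; min R=1−1/(4·2/5)=0.3750>−1
Confirm numerically:
  x=-1.754: |R|=0.47661 <1
  x=-1.376: |R|=0.38135 <1
  x=-1.275: |R|=0.37525 <1
  x=-3.099: |R|=1.74252 >1
  x=-2.814: |R|=1.35344 >1
Stable set (-2.5000, 0).

(-2.5000,0); λ=-2 ⇒ h* = (5/2)/2 = 1.2500.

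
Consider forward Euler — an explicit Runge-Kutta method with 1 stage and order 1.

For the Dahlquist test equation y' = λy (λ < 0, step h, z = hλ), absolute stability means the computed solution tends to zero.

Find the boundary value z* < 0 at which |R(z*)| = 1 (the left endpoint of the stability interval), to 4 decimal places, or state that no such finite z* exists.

Test eqn y'=λy, z=hλ:
  order 1, 1-stage ⇒ R(z)=1+z
  (e.g. R(-1.71)=-0.71000, |R|=0.71000)

Boundary: |R(x)|=1, x<0.
x=-1.71: |R|=0.7100
|R(-1.12)|=0.1200 |R(-0.75)|=0.2500 |R(-0.54)|=0.4600
Bisect:
  x_lo=-2.6253 |R|=1.6253  x_hi=-0.0666 |R|=0.9334
  mid=-1.34590 |R|=0.34590 →hi
  mid=-1.98558 |R|=0.98558 →hi
  mid=-2.30542 |R|=1.30542 →lo
  mid=-2.14550 |R|=1.14550 →lo
  mid=-2.06554 |R|=1.06554 →lo
  mid=-2.02556 |R|=1.02556 →lo
  mid=-2.00557 |R|=1.00557 →lo
  mid=-1.99557 |R|=0.99557 →hi
  ...
  [-2.00010,-1.99995] ⇒ x*=-2.0000
Interval (-2.0000, 0).

left endpoint -2.0000.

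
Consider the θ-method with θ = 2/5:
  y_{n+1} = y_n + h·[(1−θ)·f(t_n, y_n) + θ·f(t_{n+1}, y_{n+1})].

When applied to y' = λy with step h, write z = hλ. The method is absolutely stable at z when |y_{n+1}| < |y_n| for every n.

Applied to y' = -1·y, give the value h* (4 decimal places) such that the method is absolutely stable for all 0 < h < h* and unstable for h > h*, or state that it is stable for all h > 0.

(-10.0000,0); λ=-1 ⇒ h* = (10)/1 = 10.0000.

On y'=λy, z=hλ:
  y_{n+1} = y_n + z·[3/5·y_n + 2/5·y_{n+1}] ⇒ (1 − 2/5z)y_{n+1} = (1 + 3/5z)y_n
  Hence R(z) = (1 + 3/5z)/(1 − 2/5z).

Solve |R(x)|<1 on ℝ⁻.
x=-0.36: |R|=0.6853
R=−1: 1+3/5x = −1+2/5x ⇒ -1/5x=2 ⇒ x=2/(-1/5)=-10.0000
Confirm numerically:
  x=-8.123: |R|=0.91165 <1
  x=-7.618: |R|=0.88229 <1
  x=-5.655: |R|=0.73360 <1
  x=-4.911: |R|=0.65666 <1
  x=-10.319: |R|=1.01244 >1
  x=-10.305: |R|=1.01191 >1
  x=-10.106: |R|=1.00420 >1
So |R|<1 on (-10.0000, 0).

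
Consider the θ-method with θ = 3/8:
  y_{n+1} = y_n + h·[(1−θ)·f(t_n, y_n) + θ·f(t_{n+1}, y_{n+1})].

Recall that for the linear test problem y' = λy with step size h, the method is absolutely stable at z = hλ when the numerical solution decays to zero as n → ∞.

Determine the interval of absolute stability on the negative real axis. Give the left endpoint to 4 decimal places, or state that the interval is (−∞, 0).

z∈(-8.0000,0).

Set f=λy, z=hλ:
  y_{n+1} = y_n + z·[5/8·y_n + 3/8·y_{n+1}] ⇒ (1 − 3/8z)y_{n+1} = (1 + 5/8z)y_n
  R(z) = (1 + 5/8z)/(1 − 3/8z).

Find x<0 with |R(x)|<1.
x=-1.49: |R|=0.0441
R=−1: 1+5/8x = −1+3/8x ⇒ -1/4x=2 ⇒ x=2/(-1/4)=-8.0000
Confirm numerically:
  x=-6.843: |R|=0.91889 <1
  x=-5.109: |R|=0.75213 <1
  x=-5.083: |R|=0.74906 <1
  x=-4.561: |R|=0.68279 <1
  x=-8.396: |R|=1.02386 >1
  x=-8.387: |R|=1.02334 >1
  x=-8.094: |R|=1.00582 >1
Stable set (-8.0000, 0).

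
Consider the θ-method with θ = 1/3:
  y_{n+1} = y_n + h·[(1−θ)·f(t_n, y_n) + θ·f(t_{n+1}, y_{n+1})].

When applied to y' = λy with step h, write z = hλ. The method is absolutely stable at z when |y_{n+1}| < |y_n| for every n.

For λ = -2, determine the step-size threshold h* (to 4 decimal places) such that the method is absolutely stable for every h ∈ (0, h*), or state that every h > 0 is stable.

(-6.0000,0); λ=-2 ⇒ h* = (6)/2 = 3.0000.

Set f=λy, z=hλ:
  y_{n+1} = y_n + z·[2/3·y_n + 1/3·y_{n+1}] ⇒ (1 − 1/3z)y_{n+1} = (1 + 2/3z)y_n
  Hence R(z) = (1 + 2/3z)/(1 − 1/3z).

Need |R(x)|<1, x<0.
x=-0.71: |R|=0.4259
R=−1: 1+2/3x = −1+1/3x ⇒ -1/3x=2 ⇒ x=2/(-1/3)=-6.0000
Confirm numerically:
  x=-4.726: |R|=0.83510 <1
  x=-3.530: |R|=0.62175 <1
  x=-3.297: |R|=0.57075 <1
  x=-6.470: |R|=1.04963 >1
  x=-6.286: |R|=1.03080 >1
  x=-6.033: |R|=1.00365 >1
So |R|<1 on (-6.0000, 0).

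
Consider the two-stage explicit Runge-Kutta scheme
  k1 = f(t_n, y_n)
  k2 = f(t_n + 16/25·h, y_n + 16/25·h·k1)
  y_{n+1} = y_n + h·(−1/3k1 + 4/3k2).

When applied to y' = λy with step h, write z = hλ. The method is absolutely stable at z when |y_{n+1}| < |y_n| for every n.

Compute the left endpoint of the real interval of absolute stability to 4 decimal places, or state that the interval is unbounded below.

z* = -1.1719.

Set f=λy, z=hλ:
  k1=λy_n ⇒ h·k1=z·y_n;  k2=λ(1+16/25z)y_n ⇒ h·k2=z(1+16/25z)y_n
  y_{n+1}/y_n = 1 − 1/3z + 4/3z(1+16/25z) = 1 + z + 64/75z²
  R(z) = 1 + z + 64/75z².

Boundary: |R(x)|=1, x<0.
x=-1.39: |R|=1.2587
R=1: x+64/75x²=0 ⇒ x=−75/64=-1.1719; min R=1−1/(4·64/75)=0.7070>−1
Confirm numerically:
  x=-0.974: |R|=0.83554 <1
  x=-0.781: |R|=0.73950 <1
  x=-0.555: |R|=0.70785 <1
  x=-1.648: |R|=1.66957 >1
  x=-1.495: |R|=1.41222 >1
  x=-1.302: |R|=1.14457 >1
Stable set (-1.1719, 0).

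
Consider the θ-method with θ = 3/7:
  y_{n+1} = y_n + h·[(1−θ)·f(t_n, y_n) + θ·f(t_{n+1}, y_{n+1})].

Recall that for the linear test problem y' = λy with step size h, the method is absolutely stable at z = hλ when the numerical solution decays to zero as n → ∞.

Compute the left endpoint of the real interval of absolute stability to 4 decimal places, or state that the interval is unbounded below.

On y'=λy, z=hλ:
  y_{n+1} = y_n + z·[4/7·y_n + 3/7·y_{n+1}] ⇒ (1 − 3/7z)y_{n+1} = (1 + 4/7z)y_n
  ⇒ R(z) = (1 + 4/7z)/(1 − 3/7z).

Find x<0 with |R(x)|<1.
x=-1.13: |R|=0.2387
R=−1: 1+4/7x = −1+3/7x ⇒ -1/7x=2 ⇒ x=2/(-1/7)=-14.0000
Confirm numerically:
  x=-13.584: |R|=0.99129 <1
  x=-10.389: |R|=0.90539 <1
  x=-7.082: |R|=0.75508 <1
  x=-14.280: |R|=1.00562 >1
  x=-14.158: |R|=1.00319 >1
Interval (-14.0000, 0).

left endpoint -14.0000.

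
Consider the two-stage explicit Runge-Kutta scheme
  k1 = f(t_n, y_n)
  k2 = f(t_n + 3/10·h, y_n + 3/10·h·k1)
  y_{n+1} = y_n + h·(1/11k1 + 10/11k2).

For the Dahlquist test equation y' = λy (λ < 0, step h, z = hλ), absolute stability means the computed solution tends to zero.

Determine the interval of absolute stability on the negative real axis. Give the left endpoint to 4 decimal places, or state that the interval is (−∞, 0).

(-3.6667, 0).

On y'=λy, z=hλ:
  k1=λy_n ⇒ h·k1=z·y_n;  k2=λ(1+3/10z)y_n ⇒ h·k2=z(1+3/10z)y_n
  y_{n+1}/y_n = 1 + 1/11z + 10/11z(1+3/10z) = 1 + z + 3/11z²
  R(z) = 1 + z + 3/11z².

Boundary: |R(x)|=1, x<0.
x=-0.77: |R|=0.3917
R=1: x+3/11x²=0 ⇒ x=−11/3=-3.6667; min R=1−1/(4·3/11)=0.0833>−1
Confirm numerically:
  x=-1.975: |R|=0.08881 <1
  x=-1.880: |R|=0.08393 <1
  x=-1.859: |R|=0.08351 <1
  x=-3.996: |R|=1.35891 >1
  x=-3.955: |R|=1.31101 >1
So |R|<1 on (-3.6667, 0).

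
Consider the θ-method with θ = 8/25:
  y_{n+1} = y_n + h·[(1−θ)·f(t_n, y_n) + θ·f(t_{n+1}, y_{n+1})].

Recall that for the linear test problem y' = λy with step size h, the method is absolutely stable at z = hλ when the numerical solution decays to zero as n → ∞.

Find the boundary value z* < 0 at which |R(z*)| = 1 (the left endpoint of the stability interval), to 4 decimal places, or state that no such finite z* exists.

Test eqn y'=λy, z=hλ:
  y_{n+1} = y_n + z·[17/25·y_n + 8/25·y_{n+1}] ⇒ (1 − 8/25z)y_{n+1} = (1 + 17/25z)y_n
  R(z) = (1 + 17/25z)/(1 − 8/25z).

Boundary: |R(x)|=1, x<0.
x=-0.81: |R|=0.3567
R=−1: 1+17/25x = −1+8/25x ⇒ -9/25x=2 ⇒ x=2/(-9/25)=-5.5556
Confirm numerically:
  x=-5.166: |R|=0.94714 <1
  x=-4.970: |R|=0.91862 <1
  x=-4.014: |R|=0.75707 <1
  x=-2.879: |R|=0.49848 <1
  x=-6.145: |R|=1.07153 >1
  x=-5.876: |R|=1.04005 >1
  x=-5.845: |R|=1.03630 >1
Stable set (-5.5556, 0).

left endpoint -5.5556.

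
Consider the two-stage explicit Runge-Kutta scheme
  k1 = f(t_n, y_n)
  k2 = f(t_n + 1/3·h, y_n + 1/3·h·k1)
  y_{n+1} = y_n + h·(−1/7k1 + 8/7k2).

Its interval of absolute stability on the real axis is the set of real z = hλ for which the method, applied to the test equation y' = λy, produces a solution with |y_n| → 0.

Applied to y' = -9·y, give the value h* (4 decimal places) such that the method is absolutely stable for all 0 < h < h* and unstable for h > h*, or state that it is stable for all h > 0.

On y'=λy, z=hλ:
  k1=λy_n ⇒ h·k1=z·y_n;  k2=λ(1+1/3z)y_n ⇒ h·k2=z(1+1/3z)y_n
  y_{n+1}/y_n = 1 − 1/7z + 8/7z(1+1/3z) = 1 + z + 8/21z²
  so R(z) = 1 + z + 8/21z².

Boundary: |R(x)|=1, x<0.
x=-0.94: |R|=0.3966
R=1: x+8/21x²=0 ⇒ x=−21/8=-2.6250; min R=1−1/(4·8/21)=0.3438>−1
Confirm numerically:
  x=-2.388: |R|=0.78440 <1
  x=-2.078: |R|=0.56698 <1
  x=-1.716: |R|=0.40577 <1
  x=-1.598: |R|=0.37480 <1
  x=-3.162: |R|=1.64685 >1
  x=-2.691: |R|=1.06766 >1
Stable set (-2.6250, 0).

(-2.6250,0); λ=-9 ⇒ h* = (21/8)/9 = 0.2917.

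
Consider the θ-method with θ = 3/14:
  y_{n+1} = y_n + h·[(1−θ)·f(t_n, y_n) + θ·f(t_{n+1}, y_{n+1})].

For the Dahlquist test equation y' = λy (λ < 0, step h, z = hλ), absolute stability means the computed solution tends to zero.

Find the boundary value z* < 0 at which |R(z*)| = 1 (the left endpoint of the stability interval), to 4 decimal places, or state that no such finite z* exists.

z* = -3.5000.

On y'=λy, z=hλ:
  y_{n+1} = y_n + z·[11/14·y_n + 3/14·y_{n+1}] ⇒ (1 − 3/14z)y_{n+1} = (1 + 11/14z)y_n
  R(z) = (1 + 11/14z)/(1 − 3/14z).

Find x<0 with |R(x)|<1.
x=-1.13: |R|=0.0903
R=−1: 1+11/14x = −1+3/14x ⇒ -4/7x=2 ⇒ x=2/(-4/7)=-3.5000
Confirm numerically:
  x=-3.452: |R|=0.98423 <1
  x=-2.445: |R|=0.60441 <1
  x=-1.777: |R|=0.28695 <1
  x=-3.887: |R|=1.12065 >1
  x=-3.582: |R|=1.02651 >1
So |R|<1 on (-3.5000, 0).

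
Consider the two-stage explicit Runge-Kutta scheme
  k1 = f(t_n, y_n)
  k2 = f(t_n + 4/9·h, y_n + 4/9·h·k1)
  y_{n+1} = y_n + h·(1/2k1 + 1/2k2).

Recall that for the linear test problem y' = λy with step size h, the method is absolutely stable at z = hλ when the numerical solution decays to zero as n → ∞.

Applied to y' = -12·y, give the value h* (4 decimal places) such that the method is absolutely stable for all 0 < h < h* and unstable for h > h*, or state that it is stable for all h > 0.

On y'=λy, z=hλ:
  k1=λy_n ⇒ h·k1=z·y_n;  k2=λ(1+4/9z)y_n ⇒ h·k2=z(1+4/9z)y_n
  y_{n+1}/y_n = 1 + 1/2z + 1/2z(1+4/9z) = 1 + z + 2/9z²
  ⇒ R(z) = 1 + z + 2/9z².

Find x<0 with |R(x)|<1.
x=-1.66: |R|=0.0476
R=1: x+2/9x²=0 ⇒ x=−9/2=-4.5000; min R=1−1/(4·2/9)=-0.1250>−1
Confirm numerically:
  x=-4.140: |R|=0.66880 <1
  x=-3.274: |R|=0.10802 <1
  x=-3.261: |R|=0.10214 <1
  x=-2.512: |R|=0.10975 <1
  x=-4.930: |R|=1.47109 >1
  x=-4.753: |R|=1.26722 >1
Interval (-4.5000, 0).

(-4.5000,0); λ=-12 ⇒ h* = (9/2)/12 = 0.3750.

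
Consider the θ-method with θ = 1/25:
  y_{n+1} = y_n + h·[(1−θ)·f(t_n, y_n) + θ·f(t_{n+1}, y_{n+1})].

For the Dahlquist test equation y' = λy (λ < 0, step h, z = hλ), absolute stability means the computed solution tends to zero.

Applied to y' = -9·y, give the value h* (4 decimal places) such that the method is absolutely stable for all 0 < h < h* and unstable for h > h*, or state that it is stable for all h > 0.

(-2.1739,0); λ=-9 ⇒ h* = (50/23)/9 = 0.2415.

With y'=λy (z=hλ):
  y_{n+1} = y_n + z·[24/25·y_n + 1/25·y_{n+1}] ⇒ (1 − 1/25z)y_{n+1} = (1 + 24/25z)y_n
  so R(z) = (1 + 24/25z)/(1 − 1/25z).

Solve |R(x)|<1 on ℝ⁻.
x=-1.47: |R|=0.3884
R=−1: 1+24/25x = −1+1/25x ⇒ -23/25x=2 ⇒ x=2/(-23/25)=-2.1739
Confirm numerically:
  x=-2.021: |R|=0.86984 <1
  x=-1.545: |R|=0.45508 <1
  x=-1.188: |R|=0.13411 <1
  x=-1.168: |R|=0.11587 <1
  x=-2.619: |R|=1.37065 >1
  x=-2.566: |R|=1.32714 >1
  x=-2.337: |R|=1.13721 >1
Stable set (-2.1739, 0).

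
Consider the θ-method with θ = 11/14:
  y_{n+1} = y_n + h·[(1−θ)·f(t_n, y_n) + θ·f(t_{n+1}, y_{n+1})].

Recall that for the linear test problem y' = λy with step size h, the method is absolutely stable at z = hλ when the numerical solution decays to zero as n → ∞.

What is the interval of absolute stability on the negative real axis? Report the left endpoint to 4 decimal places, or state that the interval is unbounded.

Set f=λy, z=hλ:
  y_{n+1} = y_n + z·[3/14·y_n + 11/14·y_{n+1}] ⇒ (1 − 11/14z)y_{n+1} = (1 + 3/14z)y_n
  so R(z) = (1 + 3/14z)/(1 − 11/14z).

Need |R(x)|<1, x<0.
x=-0.43: |R|=0.6786
x=-2: |R|=0.2222
x=-10: |R|=0.1290
x=-100: |R|=0.2567
θ=11/14≥1/2 ⇒ |1+3/14x|<|1−11/14x| ∀x<0 ⇒ stable on all of ℝ⁻.

interval (−∞, 0).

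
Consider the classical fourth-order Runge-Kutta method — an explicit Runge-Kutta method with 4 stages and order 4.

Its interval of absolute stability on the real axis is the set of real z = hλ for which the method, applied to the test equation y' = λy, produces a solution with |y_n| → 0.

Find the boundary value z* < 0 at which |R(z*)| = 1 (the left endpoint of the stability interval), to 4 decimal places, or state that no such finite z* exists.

z* = -2.7853.

Set f=λy, z=hλ:
  order 4, 4-stage ⇒ R(z)=1+z+z^2/2+z^3/6+z^4/24
  (e.g. R(-1.54)=0.27144, |R|=0.27144)

Solve |R(x)|<1 on ℝ⁻.
x=-1.54: |R|=0.2714
|R(-1.62)|=0.2706 |R(-1.21)|=0.3161 |R(-0.53)|=0.5889
Bisect:
  x_lo=-3.2468 |R|=1.9500  x_hi=-0.2574 |R|=0.7730
  mid=-1.75214 |R|=0.27905 →hi
  mid=-2.49949 |R|=0.64794 →hi
  mid=-2.87317 |R|=1.14077 →lo
  mid=-2.68633 |R|=0.86076 →hi
  mid=-2.77975 |R|=0.99167 →hi
  mid=-2.82646 |R|=1.06386 →lo
  mid=-2.80310 |R|=1.02718 →lo
  mid=-2.79143 |R|=1.00928 →lo
  mid=-2.78559 |R|=1.00044 →lo
  ...
  [-2.78540,-2.78522] ⇒ x*=-2.7853
Interval (-2.7853, 0).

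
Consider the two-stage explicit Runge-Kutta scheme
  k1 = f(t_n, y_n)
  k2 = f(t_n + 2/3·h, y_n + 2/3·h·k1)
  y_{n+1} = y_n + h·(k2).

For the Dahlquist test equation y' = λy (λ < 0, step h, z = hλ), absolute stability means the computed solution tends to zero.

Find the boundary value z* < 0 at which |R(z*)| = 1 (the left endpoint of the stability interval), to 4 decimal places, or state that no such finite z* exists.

Set f=λy, z=hλ:
  k1=λy_n ⇒ h·k1=z·y_n;  k2=λ(1+2/3z)y_n ⇒ h·k2=z(1+2/3z)y_n
  y_{n+1}/y_n = 1 + z(1+2/3z) = 1 + z + 2/3z²
  Hence R(z) = 1 + z + 2/3z².

Find x<0 with |R(x)|<1.
x=-1.23: |R|=0.7786
R=1: x+2/3x²=0 ⇒ x=−3/2=-1.5000; min R=1−1/(4·2/3)=0.6250>−1
Confirm numerically:
  x=-0.899: |R|=0.63980 <1
  x=-0.745: |R|=0.62502 <1
  x=-0.626: |R|=0.63525 <1
  x=-2.088: |R|=1.81850 >1
  x=-2.086: |R|=1.81493 >1
Interval (-1.5000, 0).

z* = -1.5000.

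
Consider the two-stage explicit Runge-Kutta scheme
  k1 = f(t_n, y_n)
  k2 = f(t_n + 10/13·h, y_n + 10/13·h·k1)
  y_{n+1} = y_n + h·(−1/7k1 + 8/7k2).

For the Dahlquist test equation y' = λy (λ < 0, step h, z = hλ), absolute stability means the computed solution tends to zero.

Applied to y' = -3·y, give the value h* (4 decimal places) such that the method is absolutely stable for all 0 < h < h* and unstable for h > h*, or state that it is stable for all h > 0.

(-1.1375,0); λ=-3 ⇒ h* = (91/80)/3 = 0.3792.

Test eqn y'=λy, z=hλ:
  k1=λy_n ⇒ h·k1=z·y_n;  k2=λ(1+10/13z)y_n ⇒ h·k2=z(1+10/13z)y_n
  y_{n+1}/y_n = 1 − 1/7z + 8/7z(1+10/13z) = 1 + z + 80/91z²
  Hence R(z) = 1 + z + 80/91z².

Need |R(x)|<1, x<0.
x=-1.75: |R|=1.9423
R=1: x+80/91x²=0 ⇒ x=−91/80=-1.1375; min R=1−1/(4·80/91)=0.7156>−1
Confirm numerically:
  x=-1.002: |R|=0.88064 <1
  x=-0.620: |R|=0.71793 <1
  x=-0.490: |R|=0.72108 <1
  x=-1.653: |R|=1.74912 >1
  x=-1.438: |R|=1.37988 >1
  x=-1.416: |R|=1.34669 >1
Interval (-1.1375, 0).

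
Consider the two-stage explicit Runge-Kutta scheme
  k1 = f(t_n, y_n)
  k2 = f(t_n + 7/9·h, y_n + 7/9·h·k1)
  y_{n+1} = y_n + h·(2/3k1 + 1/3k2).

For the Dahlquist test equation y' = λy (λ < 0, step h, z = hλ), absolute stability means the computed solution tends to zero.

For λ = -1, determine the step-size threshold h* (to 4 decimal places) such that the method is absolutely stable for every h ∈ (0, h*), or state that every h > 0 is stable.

On y'=λy, z=hλ:
  k1=λy_n ⇒ h·k1=z·y_n;  k2=λ(1+7/9z)y_n ⇒ h·k2=z(1+7/9z)y_n
  y_{n+1}/y_n = 1 + 2/3z + 1/3z(1+7/9z) = 1 + z + 7/27z²
  so R(z) = 1 + z + 7/27z².

Find x<0 with |R(x)|<1.
x=-0.57: |R|=0.5142
R=1: x+7/27x²=0 ⇒ x=−27/7=-3.8571; min R=1−1/(4·7/27)=0.0357>−1
Confirm numerically:
  x=-3.623: |R|=0.78007 <1
  x=-3.558: |R|=0.72406 <1
  x=-3.025: |R|=0.34738 <1
  x=-1.869: |R|=0.03663 <1
  x=-4.345: |R|=1.54956 >1
  x=-4.157: |R|=1.32317 >1
Interval (-3.8571, 0).

(-3.8571,0); λ=-1 ⇒ h* = (27/7)/1 = 3.8571.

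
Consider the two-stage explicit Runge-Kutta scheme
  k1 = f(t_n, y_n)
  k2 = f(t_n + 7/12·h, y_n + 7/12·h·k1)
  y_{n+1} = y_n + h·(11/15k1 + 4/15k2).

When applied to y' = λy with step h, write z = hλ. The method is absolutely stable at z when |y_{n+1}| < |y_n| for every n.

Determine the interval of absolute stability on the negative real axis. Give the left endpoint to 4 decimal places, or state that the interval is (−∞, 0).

(-6.4286, 0).

With y'=λy (z=hλ):
  k1=λy_n ⇒ h·k1=z·y_n;  k2=λ(1+7/12z)y_n ⇒ h·k2=z(1+7/12z)y_n
  y_{n+1}/y_n = 1 + 11/15z + 4/15z(1+7/12z) = 1 + z + 7/45z²
  so R(z) = 1 + z + 7/45z².

Solve |R(x)|<1 on ℝ⁻.
x=-1.47: |R|=0.1339
R=1: x+7/45x²=0 ⇒ x=−45/7=-6.4286; min R=1−1/(4·7/45)=-0.6071>−1
Confirm numerically:
  x=-5.996: |R|=0.59654 <1
  x=-5.010: |R|=0.10554 <1
  x=-4.384: |R|=0.39431 <1
  x=-3.045: |R|=0.60268 <1
  x=-6.867: |R|=1.46833 >1
  x=-6.720: |R|=1.30464 >1
  x=-6.576: |R|=1.15081 >1
Stable set (-6.4286, 0).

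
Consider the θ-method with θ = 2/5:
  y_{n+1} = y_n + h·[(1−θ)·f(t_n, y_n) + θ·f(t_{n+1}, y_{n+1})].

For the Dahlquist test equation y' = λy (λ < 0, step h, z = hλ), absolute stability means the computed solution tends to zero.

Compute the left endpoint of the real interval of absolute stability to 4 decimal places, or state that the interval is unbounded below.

Test eqn y'=λy, z=hλ:
  y_{n+1} = y_n + z·[3/5·y_n + 2/5·y_{n+1}] ⇒ (1 − 2/5z)y_{n+1} = (1 + 3/5z)y_n
  R(z) = (1 + 3/5z)/(1 − 2/5z).

Find x<0 with |R(x)|<1.
x=-1.7: |R|=0.0119
R=−1: 1+3/5x = −1+2/5x ⇒ -1/5x=2 ⇒ x=2/(-1/5)=-10.0000
Confirm numerically:
  x=-7.940: |R|=0.90134 <1
  x=-6.987: |R|=0.84120 <1
  x=-6.059: |R|=0.76977 <1
  x=-5.606: |R|=0.72897 <1
  x=-10.440: |R|=1.01700 >1
  x=-10.265: |R|=1.01038 >1
  x=-10.033: |R|=1.00132 >1
So |R|<1 on (-10.0000, 0).

left endpoint -10.0000.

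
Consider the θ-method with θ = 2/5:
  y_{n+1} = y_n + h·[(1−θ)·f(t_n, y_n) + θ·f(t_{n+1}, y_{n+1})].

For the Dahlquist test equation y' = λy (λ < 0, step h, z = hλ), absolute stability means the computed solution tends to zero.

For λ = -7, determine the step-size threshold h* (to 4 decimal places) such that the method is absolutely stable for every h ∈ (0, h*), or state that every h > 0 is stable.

On y'=λy, z=hλ:
  y_{n+1} = y_n + z·[3/5·y_n + 2/5·y_{n+1}] ⇒ (1 − 2/5z)y_{n+1} = (1 + 3/5z)y_n
  ⇒ R(z) = (1 + 3/5z)/(1 − 2/5z).

Find x<0 with |R(x)|<1.
x=-1.79: |R|=0.0431
R=−1: 1+3/5x = −1+2/5x ⇒ -1/5x=2 ⇒ x=2/(-1/5)=-10.0000
Confirm numerically:
  x=-9.450: |R|=0.97699 <1
  x=-7.702: |R|=0.88738 <1
  x=-4.667: |R|=0.62795 <1
  x=-10.112: |R|=1.00444 >1
  x=-10.061: |R|=1.00243 >1
Stable set (-10.0000, 0).

(-10.0000,0); λ=-7 ⇒ h* = (10)/7 = 1.4286.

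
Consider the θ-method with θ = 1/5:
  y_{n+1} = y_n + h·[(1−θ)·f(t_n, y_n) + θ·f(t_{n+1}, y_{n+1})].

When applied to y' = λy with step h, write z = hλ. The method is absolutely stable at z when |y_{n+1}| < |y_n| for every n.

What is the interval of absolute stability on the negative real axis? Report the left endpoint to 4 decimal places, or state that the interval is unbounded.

(-3.3333, 0).

Test eqn y'=λy, z=hλ:
  y_{n+1} = y_n + z·[4/5·y_n + 1/5·y_{n+1}] ⇒ (1 − 1/5z)y_{n+1} = (1 + 4/5z)y_n
  so R(z) = (1 + 4/5z)/(1 − 1/5z).

Need |R(x)|<1, x<0.
x=-0.45: |R|=0.5872
R=−1: 1+4/5x = −1+1/5x ⇒ -3/5x=2 ⇒ x=2/(-3/5)=-3.3333
Confirm numerically:
  x=-2.595: |R|=0.70836 <1
  x=-2.151: |R|=0.50399 <1
  x=-1.859: |R|=0.35515 <1
  x=-1.671: |R|=0.25244 <1
  x=-3.558: |R|=1.07876 >1
  x=-3.550: |R|=1.07602 >1
  x=-3.485: |R|=1.05362 >1
Interval (-3.3333, 0).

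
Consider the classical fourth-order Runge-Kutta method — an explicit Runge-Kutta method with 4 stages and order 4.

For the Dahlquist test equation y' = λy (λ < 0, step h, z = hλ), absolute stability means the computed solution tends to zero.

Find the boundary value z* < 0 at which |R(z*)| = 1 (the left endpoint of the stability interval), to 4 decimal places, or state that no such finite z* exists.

On y'=λy, z=hλ:
  order 4, 4-stage ⇒ R(z)=1+z+z^2/2+z^3/6+z^4/24
  (e.g. R(-0.86)=0.42658, |R|=0.42658)

Find x<0 with |R(x)|<1.
x=-0.86: |R|=0.4266
|R(-2.82)|=1.0536 |R(-2.2)|=0.4214 |R(-0.87)|=0.4226
Bisect:
  x_lo=-3.2416 |R|=1.9359  x_hi=-0.3694 |R|=0.6912
  mid=-1.80546 |R|=0.28624 →hi
  mid=-2.52351 |R|=0.67191 →hi
  mid=-2.88254 |R|=1.15679 →lo
  mid=-2.70302 |R|=0.88288 →hi
  mid=-2.79278 |R|=1.01134 →lo
  mid=-2.74790 |R|=0.94507 →hi
  mid=-2.77034 |R|=0.97769 →hi
  mid=-2.78156 |R|=0.99439 →hi
  mid=-2.78717 |R|=1.00283 →lo
  ...
  [-2.78542,-2.78524] ⇒ x*=-2.7853
Stable set (-2.7853, 0).

left endpoint -2.7853.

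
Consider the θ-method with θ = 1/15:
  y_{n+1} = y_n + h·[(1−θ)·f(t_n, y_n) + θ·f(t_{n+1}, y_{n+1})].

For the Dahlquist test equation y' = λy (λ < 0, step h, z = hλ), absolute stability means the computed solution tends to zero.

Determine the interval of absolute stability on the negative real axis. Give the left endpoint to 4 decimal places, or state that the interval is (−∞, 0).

(-2.3077, 0).

Test eqn y'=λy, z=hλ:
  y_{n+1} = y_n + z·[14/15·y_n + 1/15·y_{n+1}] ⇒ (1 − 1/15z)y_{n+1} = (1 + 14/15z)y_n
  so R(z) = (1 + 14/15z)/(1 − 1/15z).

Need |R(x)|<1, x<0.
x=-1.74: |R|=0.5591
R=−1: 1+14/15x = −1+1/15x ⇒ -13/15x=2 ⇒ x=2/(-13/15)=-2.3077
Confirm numerically:
  x=-2.072: |R|=0.82052 <1
  x=-1.993: |R|=0.75925 <1
  x=-1.914: |R|=0.69741 <1
  x=-1.675: |R|=0.50675 <1
  x=-2.600: |R|=1.21591 >1
  x=-2.580: |R|=1.20137 >1
  x=-2.485: |R|=1.13183 >1
So |R|<1 on (-2.3077, 0).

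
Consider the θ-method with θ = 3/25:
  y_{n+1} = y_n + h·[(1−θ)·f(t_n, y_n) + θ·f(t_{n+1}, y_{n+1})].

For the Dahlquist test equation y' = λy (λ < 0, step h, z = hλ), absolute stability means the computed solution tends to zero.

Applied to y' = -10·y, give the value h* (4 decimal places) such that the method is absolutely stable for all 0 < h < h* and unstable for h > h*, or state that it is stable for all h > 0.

With y'=λy (z=hλ):
  y_{n+1} = y_n + z·[22/25·y_n + 3/25·y_{n+1}] ⇒ (1 − 3/25z)y_{n+1} = (1 + 22/25z)y_n
  R(z) = (1 + 22/25z)/(1 − 3/25z).

Need |R(x)|<1, x<0.
x=-1.72: |R|=0.4257
R=−1: 1+22/25x = −1+3/25x ⇒ -19/25x=2 ⇒ x=2/(-19/25)=-2.6316
Confirm numerically:
  x=-2.158: |R|=0.71411 <1
  x=-2.066: |R|=0.65555 <1
  x=-1.507: |R|=0.27621 <1
  x=-3.056: |R|=1.23601 >1
  x=-2.893: |R|=1.14748 >1
Interval (-2.6316, 0).

(-2.6316,0); λ=-10 ⇒ h* = (50/19)/10 = 0.2632.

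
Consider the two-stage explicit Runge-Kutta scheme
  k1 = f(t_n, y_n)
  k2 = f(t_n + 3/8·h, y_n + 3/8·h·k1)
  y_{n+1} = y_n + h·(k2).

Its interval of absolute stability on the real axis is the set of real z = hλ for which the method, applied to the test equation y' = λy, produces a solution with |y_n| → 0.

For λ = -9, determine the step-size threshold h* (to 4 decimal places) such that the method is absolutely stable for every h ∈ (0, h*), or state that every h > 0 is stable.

(-2.6667,0); λ=-9 ⇒ h* = (8/3)/9 = 0.2963.

With y'=λy (z=hλ):
  k1=λy_n ⇒ h·k1=z·y_n;  k2=λ(1+3/8z)y_n ⇒ h·k2=z(1+3/8z)y_n
  y_{n+1}/y_n = 1 + z(1+3/8z) = 1 + z + 3/8z²
  Hence R(z) = 1 + z + 3/8z².

Find x<0 with |R(x)|<1.
x=-0.91: |R|=0.4005
R=1: x+3/8x²=0 ⇒ x=−8/3=-2.6667; min R=1−1/(4·3/8)=0.3333>−1
Confirm numerically:
  x=-2.537: |R|=0.87664 <1
  x=-2.500: |R|=0.84375 <1
  x=-2.132: |R|=0.57253 <1
  x=-1.871: |R|=0.44174 <1
  x=-3.152: |R|=1.57366 >1
  x=-3.031: |R|=1.41411 >1
  x=-2.827: |R|=1.16997 >1
Interval (-2.6667, 0).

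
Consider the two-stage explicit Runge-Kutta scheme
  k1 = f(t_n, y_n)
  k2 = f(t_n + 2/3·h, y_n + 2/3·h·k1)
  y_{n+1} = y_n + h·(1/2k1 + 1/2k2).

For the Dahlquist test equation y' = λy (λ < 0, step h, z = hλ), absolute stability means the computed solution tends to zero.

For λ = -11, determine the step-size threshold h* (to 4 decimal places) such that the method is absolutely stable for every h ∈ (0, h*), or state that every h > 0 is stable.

(-3.0000,0); λ=-11 ⇒ h* = (3)/11 = 0.2727.

Set f=λy, z=hλ:
  k1=λy_n ⇒ h·k1=z·y_n;  k2=λ(1+2/3z)y_n ⇒ h·k2=z(1+2/3z)y_n
  y_{n+1}/y_n = 1 + 1/2z + 1/2z(1+2/3z) = 1 + z + 1/3z²
  so R(z) = 1 + z + 1/3z².

Need |R(x)|<1, x<0.
x=-1.03: |R|=0.3236
R=1: x+1/3x²=0 ⇒ x=−3=-3.0000; min R=1−1/(4·1/3)=0.2500>−1
Confirm numerically:
  x=-2.689: |R|=0.72124 <1
  x=-1.998: |R|=0.33267 <1
  x=-1.991: |R|=0.33036 <1
  x=-1.536: |R|=0.25043 <1
  x=-3.395: |R|=1.44701 >1
  x=-3.190: |R|=1.20203 >1
  x=-3.057: |R|=1.05808 >1
So |R|<1 on (-3.0000, 0).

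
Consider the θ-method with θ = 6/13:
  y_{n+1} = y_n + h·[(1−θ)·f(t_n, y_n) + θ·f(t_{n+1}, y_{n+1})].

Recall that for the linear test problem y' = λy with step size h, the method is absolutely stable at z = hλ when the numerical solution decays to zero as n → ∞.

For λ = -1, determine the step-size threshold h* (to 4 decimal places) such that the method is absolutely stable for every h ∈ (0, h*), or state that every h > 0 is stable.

Set f=λy, z=hλ:
  y_{n+1} = y_n + z·[7/13·y_n + 6/13·y_{n+1}] ⇒ (1 − 6/13z)y_{n+1} = (1 + 7/13z)y_n
  Hence R(z) = (1 + 7/13z)/(1 − 6/13z).

Boundary: |R(x)|=1, x<0.
x=-1.11: |R|=0.2660
R=−1: 1+7/13x = −1+6/13x ⇒ -1/13x=2 ⇒ x=2/(-1/13)=-26.0000
Confirm numerically:
  x=-17.203: |R|=0.92431 <1
  x=-12.294: |R|=0.84203 <1
  x=-11.198: |R|=0.81541 <1
  x=-26.346: |R|=1.00202 >1
  x=-26.281: |R|=1.00165 >1
  x=-26.052: |R|=1.00031 >1
Stable set (-26.0000, 0).

(-26.0000,0); λ=-1 ⇒ h* = (26)/1 = 26.0000.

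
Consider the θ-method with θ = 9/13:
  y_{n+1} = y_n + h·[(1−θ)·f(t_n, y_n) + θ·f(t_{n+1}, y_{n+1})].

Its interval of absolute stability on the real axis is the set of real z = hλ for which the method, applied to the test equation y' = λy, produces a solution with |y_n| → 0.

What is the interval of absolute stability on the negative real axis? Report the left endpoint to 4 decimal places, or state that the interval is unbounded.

Set f=λy, z=hλ:
  y_{n+1} = y_n + z·[4/13·y_n + 9/13·y_{n+1}] ⇒ (1 − 9/13z)y_{n+1} = (1 + 4/13z)y_n
  Hence R(z) = (1 + 4/13z)/(1 − 9/13z).

Need |R(x)|<1, x<0.
x=-0.93: |R|=0.4343
x=-2: |R|=0.1613
x=-10: |R|=0.2621
x=-100: |R|=0.4239
θ=9/13≥1/2 ⇒ |1+4/13x|<|1−9/13x| ∀x<0 ⇒ unbounded interval.

interval (−∞, 0).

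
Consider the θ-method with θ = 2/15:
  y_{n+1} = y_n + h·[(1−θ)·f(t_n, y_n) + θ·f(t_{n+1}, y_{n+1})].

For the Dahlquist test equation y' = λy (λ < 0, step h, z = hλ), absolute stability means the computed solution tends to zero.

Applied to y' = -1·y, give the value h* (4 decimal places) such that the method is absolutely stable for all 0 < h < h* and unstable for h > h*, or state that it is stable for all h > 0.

With y'=λy (z=hλ):
  y_{n+1} = y_n + z·[13/15·y_n + 2/15·y_{n+1}] ⇒ (1 − 2/15z)y_{n+1} = (1 + 13/15z)y_n
  Hence R(z) = (1 + 13/15z)/(1 − 2/15z).

Solve |R(x)|<1 on ℝ⁻.
x=-0.39: |R|=0.6293
R=−1: 1+13/15x = −1+2/15x ⇒ -11/15x=2 ⇒ x=2/(-11/15)=-2.7273
Confirm numerically:
  x=-2.386: |R|=0.81014 <1
  x=-1.797: |R|=0.44966 <1
  x=-1.616: |R|=0.32953 <1
  x=-2.863: |R|=1.07204 >1
  x=-2.793: |R|=1.03512 >1
Interval (-2.7273, 0).

(-2.7273,0); λ=-1 ⇒ h* = (30/11)/1 = 2.7273.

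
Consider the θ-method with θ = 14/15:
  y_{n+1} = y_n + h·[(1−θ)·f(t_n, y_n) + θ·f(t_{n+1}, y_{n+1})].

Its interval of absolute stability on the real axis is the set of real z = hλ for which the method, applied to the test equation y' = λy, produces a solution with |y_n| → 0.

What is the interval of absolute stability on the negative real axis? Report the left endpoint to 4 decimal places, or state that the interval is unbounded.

On y'=λy, z=hλ:
  y_{n+1} = y_n + z·[1/15·y_n + 14/15·y_{n+1}] ⇒ (1 − 14/15z)y_{n+1} = (1 + 1/15z)y_n
  Hence R(z) = (1 + 1/15z)/(1 − 14/15z).

Boundary: |R(x)|=1, x<0.
x=-0.68: |R|=0.5840
x=-2: |R|=0.3023
x=-10: |R|=0.0323
x=-100: |R|=0.0601
θ=14/15≥1/2 ⇒ |1+1/15x|<|1−14/15x| ∀x<0 ⇒ unbounded interval.

interval (−∞, 0).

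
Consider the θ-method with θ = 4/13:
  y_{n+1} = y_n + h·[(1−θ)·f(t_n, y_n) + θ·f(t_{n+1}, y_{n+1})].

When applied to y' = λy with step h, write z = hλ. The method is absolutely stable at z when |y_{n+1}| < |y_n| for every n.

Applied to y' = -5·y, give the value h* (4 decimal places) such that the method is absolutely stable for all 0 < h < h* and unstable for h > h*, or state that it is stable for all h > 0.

(-5.2000,0); λ=-5 ⇒ h* = (26/5)/5 = 1.0400.

Test eqn y'=λy, z=hλ:
  y_{n+1} = y_n + z·[9/13·y_n + 4/13·y_{n+1}] ⇒ (1 − 4/13z)y_{n+1} = (1 + 9/13z)y_n
  R(z) = (1 + 9/13z)/(1 − 4/13z).

Boundary: |R(x)|=1, x<0.
x=-1.38: |R|=0.0313
R=−1: 1+9/13x = −1+4/13x ⇒ -5/13x=2 ⇒ x=2/(-5/13)=-5.2000
Confirm numerically:
  x=-3.322: |R|=0.64280 <1
  x=-3.194: |R|=0.61088 <1
  x=-2.710: |R|=0.47777 <1
  x=-5.511: |R|=1.04437 >1
  x=-5.271: |R|=1.01042 >1
Stable set (-5.2000, 0).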